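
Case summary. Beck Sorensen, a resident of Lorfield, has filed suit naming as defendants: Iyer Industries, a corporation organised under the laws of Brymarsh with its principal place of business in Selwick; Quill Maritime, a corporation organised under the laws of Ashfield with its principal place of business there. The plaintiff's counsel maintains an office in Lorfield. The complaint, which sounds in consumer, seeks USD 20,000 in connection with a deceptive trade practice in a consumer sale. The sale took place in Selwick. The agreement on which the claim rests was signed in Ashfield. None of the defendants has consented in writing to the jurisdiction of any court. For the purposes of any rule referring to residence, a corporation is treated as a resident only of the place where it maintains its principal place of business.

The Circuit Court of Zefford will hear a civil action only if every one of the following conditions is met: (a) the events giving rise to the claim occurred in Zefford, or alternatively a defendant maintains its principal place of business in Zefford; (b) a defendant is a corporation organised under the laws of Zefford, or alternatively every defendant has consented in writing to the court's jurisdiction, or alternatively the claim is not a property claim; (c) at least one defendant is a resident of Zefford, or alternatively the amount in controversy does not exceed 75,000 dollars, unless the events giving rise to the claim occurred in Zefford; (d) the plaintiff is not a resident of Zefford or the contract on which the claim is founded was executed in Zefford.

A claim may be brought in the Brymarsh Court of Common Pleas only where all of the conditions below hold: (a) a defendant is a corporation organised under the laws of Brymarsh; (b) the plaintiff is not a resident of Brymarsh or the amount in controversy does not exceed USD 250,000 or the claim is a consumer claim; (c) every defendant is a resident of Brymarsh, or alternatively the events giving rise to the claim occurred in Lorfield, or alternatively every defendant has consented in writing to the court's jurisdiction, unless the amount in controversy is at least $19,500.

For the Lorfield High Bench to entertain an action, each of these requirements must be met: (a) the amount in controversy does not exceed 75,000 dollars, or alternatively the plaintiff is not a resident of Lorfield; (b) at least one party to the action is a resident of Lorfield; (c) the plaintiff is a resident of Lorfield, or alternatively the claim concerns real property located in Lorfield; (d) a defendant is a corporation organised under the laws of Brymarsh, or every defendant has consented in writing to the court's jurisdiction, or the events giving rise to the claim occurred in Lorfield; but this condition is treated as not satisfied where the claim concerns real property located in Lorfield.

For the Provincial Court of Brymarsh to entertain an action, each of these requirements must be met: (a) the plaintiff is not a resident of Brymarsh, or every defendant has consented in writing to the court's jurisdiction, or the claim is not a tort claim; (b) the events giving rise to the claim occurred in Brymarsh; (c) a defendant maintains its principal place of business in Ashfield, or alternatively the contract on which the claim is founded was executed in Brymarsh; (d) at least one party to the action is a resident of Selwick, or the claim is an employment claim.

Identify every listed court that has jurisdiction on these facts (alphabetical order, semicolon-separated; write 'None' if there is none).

the Brymarsh Court of Common Pleas; the Lorfield High Bench

The Circuit Court of Zefford:
  (a) The operative events occurred in Selwick, not Zefford; the corporate defendant(s) have their principal place of business in Ashfield, Selwick, not Zefford — no alternative holds. Not met.
  (b) The claim is a consumer claim, not a property claim, so this disjunct is met. Satisfied.
  (c) The amount in controversy is USD 20,000, within the $75,000 ceiling, so this disjunct is met. Met.
  (d) The plaintiff resides in Lorfield, which is not Zefford, so one alternative holds. Condition met.
  → Not every requirement is met — no jurisdiction.
The Brymarsh Court of Common Pleas:
  (a) Iyer Industries is organised under the laws of Brymarsh. Condition met.
  (b) The plaintiff resides in Lorfield, which is not Brymarsh, so one alternative holds. Condition met.
  (c) The defendants reside as follows — Iyer Industries in Selwick, Quill Maritime in Ashfield — not all in Brymarsh; the operative events occurred in Selwick, not Lorfield; no such written consent has been filed — every alternative fails. However, the amount in controversy is USD 20,000, which meets the USD 19,500 floor, so the 'unless' proviso supplies this condition. Satisfied.
  → Every requirement is satisfied — jurisdiction.
The Lorfield High Bench:
  (a) The amount in controversy is $20,000, within the 75,000 dollars ceiling — that alternative is enough. Satisfied.
  (b) Beck Sorensen resides in Lorfield. Condition met.
  (c) The plaintiff resides in Lorfield — that alternative is enough. Satisfied.
  (d) Iyer Industries is organised under the laws of Brymarsh, which satisfies one of the alternatives. The exception is not triggered, since the claim does not concern real property. Satisfied.
  → Every requirement is satisfied — jurisdiction.
The Provincial Court of Brymarsh:
  (a) The plaintiff resides in Lorfield, which is not Brymarsh, so this disjunct is met. Satisfied.
  (b) The operative events occurred in Selwick, not Brymarsh. Fails.
  (c) Quill Maritime has its principal place of business in Ashfield, which satisfies one of the alternatives. Met.
  (d) Iyer Industries resides in Selwick, so one alternative holds. Met.
  → No jurisdiction.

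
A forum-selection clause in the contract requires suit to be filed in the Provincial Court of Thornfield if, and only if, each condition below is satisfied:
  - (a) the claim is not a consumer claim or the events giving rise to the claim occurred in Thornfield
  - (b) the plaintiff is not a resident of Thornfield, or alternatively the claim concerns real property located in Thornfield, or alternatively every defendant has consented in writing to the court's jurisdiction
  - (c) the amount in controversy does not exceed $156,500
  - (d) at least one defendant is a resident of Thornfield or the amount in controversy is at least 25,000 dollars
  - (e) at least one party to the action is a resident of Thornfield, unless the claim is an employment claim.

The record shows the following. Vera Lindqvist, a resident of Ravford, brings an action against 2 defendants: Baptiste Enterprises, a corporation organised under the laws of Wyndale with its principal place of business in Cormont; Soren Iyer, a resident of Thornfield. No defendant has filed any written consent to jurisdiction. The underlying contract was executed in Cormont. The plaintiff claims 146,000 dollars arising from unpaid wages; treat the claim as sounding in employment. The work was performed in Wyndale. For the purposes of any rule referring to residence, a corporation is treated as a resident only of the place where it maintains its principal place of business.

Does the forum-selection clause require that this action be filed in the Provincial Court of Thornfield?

The Provincial Court of Thornfield:
  (a) The claim is an employment claim, not a consumer claim, so one alternative holds. Met.
  (b) The plaintiff resides in Ravford, which is not Thornfield, so this disjunct is met. Satisfied.
  (c) The amount in controversy is USD 146,000, within the USD 156,500 ceiling. Satisfied.
  (d) Soren Iyer resides in Thornfield, which satisfies one of the alternatives. Satisfied.
  (e) Soren Iyer resides in Thornfield. Condition met.
  → The clause applies.

Yes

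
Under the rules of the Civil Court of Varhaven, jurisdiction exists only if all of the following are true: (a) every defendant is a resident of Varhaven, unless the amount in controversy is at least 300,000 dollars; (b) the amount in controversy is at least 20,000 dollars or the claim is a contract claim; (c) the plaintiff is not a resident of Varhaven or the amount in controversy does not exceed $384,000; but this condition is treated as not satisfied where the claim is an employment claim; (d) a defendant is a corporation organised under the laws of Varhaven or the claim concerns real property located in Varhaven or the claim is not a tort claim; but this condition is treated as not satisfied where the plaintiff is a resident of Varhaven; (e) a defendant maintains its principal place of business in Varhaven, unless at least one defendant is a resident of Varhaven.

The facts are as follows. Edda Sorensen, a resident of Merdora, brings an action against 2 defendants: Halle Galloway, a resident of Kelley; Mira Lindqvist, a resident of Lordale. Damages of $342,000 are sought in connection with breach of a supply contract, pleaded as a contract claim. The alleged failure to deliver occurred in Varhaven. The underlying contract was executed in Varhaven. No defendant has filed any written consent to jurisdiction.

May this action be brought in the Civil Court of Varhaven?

No

The Civil Court of Varhaven:
  (a) The defendants reside as follows — Halle Galloway in Kelley, Mira Lindqvist in Lordale — not all in Varhaven. The proviso rescues it, though: the amount in controversy is 342,000 dollars, which meets the $300,000 floor. Condition met.
  (b) The amount in controversy is USD 342,000, which meets the USD 20,000 floor, which satisfies one of the alternatives. Satisfied.
  (c) The plaintiff resides in Merdora, which is not Varhaven, which satisfies one of the alternatives. And the carve-out is inapplicable — the claim is a contract claim, not an employment claim. Condition met.
  (d) The claim is a contract claim, not a tort claim, so this disjunct is met. And the carve-out is inapplicable — the plaintiff resides in Merdora, not Varhaven. Satisfied.
  (e) No defendant is a corporation. The proviso offers no rescue either, since no defendant resides in Varhaven (they reside in Kelley, Lordale). Not met.
  → Not every requirement is met — no jurisdiction.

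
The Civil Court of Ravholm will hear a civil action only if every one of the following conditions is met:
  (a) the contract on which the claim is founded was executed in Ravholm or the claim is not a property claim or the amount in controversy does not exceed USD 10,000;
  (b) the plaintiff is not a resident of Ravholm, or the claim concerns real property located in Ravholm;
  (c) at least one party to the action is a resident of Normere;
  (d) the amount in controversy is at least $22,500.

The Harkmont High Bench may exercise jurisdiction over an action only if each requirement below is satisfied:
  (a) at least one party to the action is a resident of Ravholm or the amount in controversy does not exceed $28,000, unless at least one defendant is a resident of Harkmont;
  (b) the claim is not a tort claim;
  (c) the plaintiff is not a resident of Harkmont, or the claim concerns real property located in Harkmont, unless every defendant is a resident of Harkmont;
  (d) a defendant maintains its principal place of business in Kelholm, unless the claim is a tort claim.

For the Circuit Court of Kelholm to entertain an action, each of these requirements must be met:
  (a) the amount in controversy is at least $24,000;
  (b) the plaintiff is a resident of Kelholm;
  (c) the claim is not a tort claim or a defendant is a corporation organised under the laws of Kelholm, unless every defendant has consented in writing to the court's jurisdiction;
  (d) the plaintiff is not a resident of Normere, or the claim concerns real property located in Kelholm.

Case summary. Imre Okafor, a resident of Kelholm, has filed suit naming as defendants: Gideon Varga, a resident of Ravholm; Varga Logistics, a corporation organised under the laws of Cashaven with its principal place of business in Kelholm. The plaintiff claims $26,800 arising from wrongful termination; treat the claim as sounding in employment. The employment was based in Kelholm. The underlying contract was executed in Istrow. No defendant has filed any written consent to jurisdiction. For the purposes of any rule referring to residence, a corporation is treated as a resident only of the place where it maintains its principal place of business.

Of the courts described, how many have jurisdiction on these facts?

The Civil Court of Ravholm:
  (a) The claim is an employment claim, not a property claim, so this disjunct is met. Condition met.
  (b) The plaintiff resides in Kelholm, which is not Ravholm, so one alternative holds. Satisfied.
  (c) No party resides in Normere. Not met.
  (d) The amount in controversy is $26,800, which meets the 22,500 dollars floor. Satisfied.
  → No jurisdiction.
The Harkmont High Bench:
  (a) Gideon Varga resides in Ravholm, so one alternative holds. Condition met.
  (b) The claim is an employment claim, not a tort claim. Met.
  (c) The plaintiff resides in Kelholm, which is not Harkmont, so this disjunct is met. Met.
  (d) Varga Logistics has its principal place of business in Kelholm. Met.
  → All conditions met; jurisdiction exists.
The Circuit Court of Kelholm:
  (a) The amount in controversy is USD 26,800, which meets the $24,000 floor. Satisfied.
  (b) The plaintiff resides in Kelholm. Met.
  (c) The claim is an employment claim, not a tort claim, which satisfies one of the alternatives. Satisfied.
  (d) The plaintiff resides in Kelholm, which is not Normere, so one alternative holds. Satisfied.
  → Jurisdiction lies.
Courts with jurisdiction: the Harkmont High Bench, the Circuit Court of Kelholm — 2 in total.

2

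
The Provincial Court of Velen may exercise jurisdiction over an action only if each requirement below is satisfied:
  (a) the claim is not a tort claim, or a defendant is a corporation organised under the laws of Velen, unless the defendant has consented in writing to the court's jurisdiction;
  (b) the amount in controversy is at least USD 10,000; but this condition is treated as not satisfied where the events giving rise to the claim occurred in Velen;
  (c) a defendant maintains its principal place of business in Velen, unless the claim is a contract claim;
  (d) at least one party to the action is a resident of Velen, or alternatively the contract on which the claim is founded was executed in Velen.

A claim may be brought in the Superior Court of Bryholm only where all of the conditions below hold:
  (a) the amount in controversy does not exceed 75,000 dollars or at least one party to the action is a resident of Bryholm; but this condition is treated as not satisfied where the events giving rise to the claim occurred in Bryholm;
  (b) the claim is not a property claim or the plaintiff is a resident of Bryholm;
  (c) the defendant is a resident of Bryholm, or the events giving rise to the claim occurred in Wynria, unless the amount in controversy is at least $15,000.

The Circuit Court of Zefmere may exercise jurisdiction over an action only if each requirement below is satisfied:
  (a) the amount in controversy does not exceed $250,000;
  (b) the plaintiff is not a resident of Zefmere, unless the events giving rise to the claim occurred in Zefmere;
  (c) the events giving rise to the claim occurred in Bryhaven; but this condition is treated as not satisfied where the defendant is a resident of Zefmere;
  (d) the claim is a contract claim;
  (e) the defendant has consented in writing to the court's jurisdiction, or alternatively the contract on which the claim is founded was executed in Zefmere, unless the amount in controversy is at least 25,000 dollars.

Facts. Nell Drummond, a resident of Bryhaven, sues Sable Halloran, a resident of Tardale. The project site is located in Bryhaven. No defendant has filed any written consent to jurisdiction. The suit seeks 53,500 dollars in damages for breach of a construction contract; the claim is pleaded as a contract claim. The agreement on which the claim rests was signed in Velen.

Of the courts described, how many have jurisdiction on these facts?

The Provincial Court of Velen:
  (a) The claim is a contract claim, not a tort claim, so one alternative holds. Met.
  (b) The amount in controversy is 53,500 dollars, which meets the USD 10,000 floor. And the carve-out is inapplicable — the operative events occurred in Bryhaven, not Velen. Condition met.
  (c) No defendant is a corporation. The proviso rescues it, though: the claim is a contract claim. Condition met.
  (d) The contract was executed in Velen, so this disjunct is met. Condition met.
  → All conditions met; jurisdiction exists.
The Superior Court of Bryholm:
  (a) The amount in controversy is USD 53,500, within the $75,000 ceiling — that alternative is enough. The carve-out does not apply: the operative events occurred in Bryhaven, not Bryholm. Met.
  (b) The claim is a contract claim, not a property claim, so one alternative holds. Satisfied.
  (c) The defendant resides in Tardale, not Bryholm; the operative events occurred in Bryhaven, not Wynria — no alternative holds. But the amount in controversy is USD 53,500, which meets the $15,000 floor, and the 'unless' clause therefore excuses the requirement. Condition met.
  → Every requirement is satisfied — jurisdiction.
The Circuit Court of Zefmere:
  (a) The amount in controversy is $53,500, within the USD 250,000 ceiling. Satisfied.
  (b) The plaintiff resides in Bryhaven, which is not Zefmere. Met.
  (c) The operative events occurred in Bryhaven. The exception is not triggered, since the defendant resides in Tardale, not Zefmere. Met.
  (d) The claim is a contract claim. Met.
  (e) No such written consent has been filed; the contract was executed in Velen, not Zefmere — every alternative fails. But the amount in controversy is 53,500 dollars, which meets the 25,000 dollars floor, and the 'unless' clause therefore excuses the requirement. Satisfied.
  → All conditions met; jurisdiction exists.
Courts with jurisdiction: the Provincial Court of Velen, the Superior Court of Bryholm, the Circuit Court of Zefmere — 3 in total.

3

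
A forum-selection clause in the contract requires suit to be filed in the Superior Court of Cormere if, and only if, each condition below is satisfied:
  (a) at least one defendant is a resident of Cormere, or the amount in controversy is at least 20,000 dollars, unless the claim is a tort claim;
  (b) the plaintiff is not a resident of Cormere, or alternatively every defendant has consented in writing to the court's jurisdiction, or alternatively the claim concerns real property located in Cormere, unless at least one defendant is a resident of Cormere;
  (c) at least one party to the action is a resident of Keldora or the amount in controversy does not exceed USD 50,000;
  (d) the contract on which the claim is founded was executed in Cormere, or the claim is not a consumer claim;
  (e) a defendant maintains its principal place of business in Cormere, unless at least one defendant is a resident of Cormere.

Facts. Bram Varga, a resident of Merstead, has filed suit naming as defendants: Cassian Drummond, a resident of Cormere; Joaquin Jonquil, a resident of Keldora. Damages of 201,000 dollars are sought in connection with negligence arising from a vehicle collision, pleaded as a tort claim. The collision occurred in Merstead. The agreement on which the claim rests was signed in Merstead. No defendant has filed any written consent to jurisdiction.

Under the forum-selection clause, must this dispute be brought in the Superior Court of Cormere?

The Superior Court of Cormere:
  (a) Cassian Drummond resides in Cormere, so one alternative holds. Condition met.
  (b) The plaintiff resides in Merstead, which is not Cormere, so this disjunct is met. Condition met.
  (c) Joaquin Jonquil resides in Keldora, so this disjunct is met. Condition met.
  (d) The claim is a tort claim, not a consumer claim, so this disjunct is met. Met.
  (e) No defendant is a corporation. The proviso rescues it, though: Cassian Drummond resides in Cormere. Condition met.
  → The clause applies.

Yes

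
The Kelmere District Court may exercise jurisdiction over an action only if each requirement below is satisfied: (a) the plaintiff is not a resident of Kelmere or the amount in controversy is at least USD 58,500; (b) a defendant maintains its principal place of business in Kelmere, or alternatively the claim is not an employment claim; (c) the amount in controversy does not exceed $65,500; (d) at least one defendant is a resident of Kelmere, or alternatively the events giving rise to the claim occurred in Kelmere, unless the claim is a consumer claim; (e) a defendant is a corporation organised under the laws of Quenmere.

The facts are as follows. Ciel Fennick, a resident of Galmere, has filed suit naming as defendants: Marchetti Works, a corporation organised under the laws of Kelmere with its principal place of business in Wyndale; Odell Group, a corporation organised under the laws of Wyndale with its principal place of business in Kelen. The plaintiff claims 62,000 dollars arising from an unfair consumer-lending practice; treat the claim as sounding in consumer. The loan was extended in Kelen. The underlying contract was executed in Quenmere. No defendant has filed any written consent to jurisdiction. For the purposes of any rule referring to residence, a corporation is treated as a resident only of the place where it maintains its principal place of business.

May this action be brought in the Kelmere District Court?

No

The Kelmere District Court:
  (a) The plaintiff resides in Galmere, which is not Kelmere, so this disjunct is met. Condition met.
  (b) The claim is a consumer claim, not an employment claim, which satisfies one of the alternatives. Met.
  (c) The amount in controversy is 62,000 dollars, within the USD 65,500 ceiling. Condition met.
  (d) No defendant resides in Kelmere (they reside in Wyndale, Kelen); the operative events occurred in Kelen, not Kelmere — none of the alternatives is met. The proviso rescues it, though: the claim is a consumer claim. Met.
  (e) The corporate defendant(s) are organised in Kelmere, Wyndale, not Quenmere. Condition not met.
  → At least one condition fails; no jurisdiction.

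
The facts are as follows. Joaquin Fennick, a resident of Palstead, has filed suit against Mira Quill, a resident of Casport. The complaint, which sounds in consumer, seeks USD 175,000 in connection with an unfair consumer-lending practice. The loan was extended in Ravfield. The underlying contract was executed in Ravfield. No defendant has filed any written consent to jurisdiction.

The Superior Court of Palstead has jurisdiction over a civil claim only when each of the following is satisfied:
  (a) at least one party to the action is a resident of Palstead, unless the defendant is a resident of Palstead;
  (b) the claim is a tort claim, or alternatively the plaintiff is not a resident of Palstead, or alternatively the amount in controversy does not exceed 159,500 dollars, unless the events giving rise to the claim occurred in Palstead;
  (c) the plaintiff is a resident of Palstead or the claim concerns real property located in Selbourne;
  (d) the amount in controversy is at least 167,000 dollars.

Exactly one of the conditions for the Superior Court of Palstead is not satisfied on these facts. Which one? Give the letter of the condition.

The Superior Court of Palstead:
  (a) Joaquin Fennick resides in Palstead. Met.
  (b) The claim is a consumer claim, not a tort claim; the plaintiff resides in Palstead; the amount in controversy is 175,000 dollars, above the $159,500 ceiling — none of the alternatives is met. And the operative events occurred in Ravfield, not Palstead, so the proviso does not save it. Not met.
  (c) The plaintiff resides in Palstead, which satisfies one of the alternatives. Condition met.
  (d) The amount in controversy is USD 175,000, which meets the $167,000 floor. Met.
Only condition (b) fails.

(b)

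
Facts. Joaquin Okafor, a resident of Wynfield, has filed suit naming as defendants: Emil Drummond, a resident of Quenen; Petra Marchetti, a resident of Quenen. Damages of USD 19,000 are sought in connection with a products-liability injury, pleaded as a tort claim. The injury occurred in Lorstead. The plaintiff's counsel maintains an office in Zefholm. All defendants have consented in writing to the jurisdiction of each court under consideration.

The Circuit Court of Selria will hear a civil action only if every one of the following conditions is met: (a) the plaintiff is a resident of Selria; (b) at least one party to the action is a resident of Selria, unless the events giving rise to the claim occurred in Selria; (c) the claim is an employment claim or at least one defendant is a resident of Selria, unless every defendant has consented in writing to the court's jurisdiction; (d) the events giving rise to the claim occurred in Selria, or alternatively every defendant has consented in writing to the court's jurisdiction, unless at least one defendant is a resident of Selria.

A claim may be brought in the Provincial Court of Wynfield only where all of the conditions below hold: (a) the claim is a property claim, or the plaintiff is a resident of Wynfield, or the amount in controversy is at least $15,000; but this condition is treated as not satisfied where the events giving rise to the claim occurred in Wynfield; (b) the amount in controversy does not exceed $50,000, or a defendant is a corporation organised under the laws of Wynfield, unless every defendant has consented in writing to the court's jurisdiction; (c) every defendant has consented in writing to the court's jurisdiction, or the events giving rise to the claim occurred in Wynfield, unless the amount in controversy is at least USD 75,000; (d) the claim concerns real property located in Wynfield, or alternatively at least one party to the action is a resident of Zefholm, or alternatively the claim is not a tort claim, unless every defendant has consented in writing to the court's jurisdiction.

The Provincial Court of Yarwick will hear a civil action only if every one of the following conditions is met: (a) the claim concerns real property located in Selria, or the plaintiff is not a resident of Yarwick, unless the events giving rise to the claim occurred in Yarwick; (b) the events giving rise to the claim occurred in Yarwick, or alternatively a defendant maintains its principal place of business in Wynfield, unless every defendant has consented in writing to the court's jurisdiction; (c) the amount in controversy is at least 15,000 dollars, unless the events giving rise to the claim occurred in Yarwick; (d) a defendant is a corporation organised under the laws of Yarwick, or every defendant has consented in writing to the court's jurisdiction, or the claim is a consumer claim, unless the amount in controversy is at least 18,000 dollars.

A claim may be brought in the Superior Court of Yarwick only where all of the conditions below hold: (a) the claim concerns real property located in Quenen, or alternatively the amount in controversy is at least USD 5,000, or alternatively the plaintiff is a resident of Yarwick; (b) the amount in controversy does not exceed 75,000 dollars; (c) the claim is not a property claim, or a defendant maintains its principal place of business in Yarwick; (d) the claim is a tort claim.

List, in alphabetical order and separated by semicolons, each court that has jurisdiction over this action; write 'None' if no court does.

The Circuit Court of Selria:
  (a) The plaintiff resides in Wynfield, not Selria. Fails.
  (b) No party resides in Selria. The proviso offers no rescue either, since the operative events occurred in Lorstead, not Selria. Not met.
  (c) The claim is a tort claim, not an employment claim; no defendant resides in Selria (they reside in Quenen, Quenen) — every alternative fails. The proviso rescues it, though: every defendant has filed written consent. Satisfied.
  (d) Every defendant has filed written consent, so this disjunct is met. Satisfied.
  → The court lacks jurisdiction.
The Provincial Court of Wynfield:
  (a) The plaintiff resides in Wynfield, so one alternative holds. The exception is not triggered, since the operative events occurred in Lorstead, not Wynfield. Met.
  (b) The amount in controversy is $19,000, within the USD 50,000 ceiling, so this disjunct is met. Satisfied.
  (c) Every defendant has filed written consent, so this disjunct is met. Satisfied.
  (d) The claim does not concern real property; no party resides in Zefholm; the claim is a tort claim — none of the alternatives is met. The proviso rescues it, though: every defendant has filed written consent. Condition met.
  → All conditions met; jurisdiction exists.
The Provincial Court of Yarwick:
  (a) The plaintiff resides in Wynfield, which is not Yarwick — that alternative is enough. Satisfied.
  (b) The operative events occurred in Lorstead, not Yarwick; no defendant is a corporation — no alternative holds. The proviso rescues it, though: every defendant has filed written consent. Satisfied.
  (c) The amount in controversy is $19,000, which meets the $15,000 floor. Met.
  (d) Every defendant has filed written consent, so one alternative holds. Met.
  → All conditions met; jurisdiction exists.
The Superior Court of Yarwick:
  (a) The amount in controversy is $19,000, which meets the USD 5,000 floor, which satisfies one of the alternatives. Satisfied.
  (b) The amount in controversy is USD 19,000, within the $75,000 ceiling. Met.
  (c) The claim is a tort claim, not a property claim — that alternative is enough. Met.
  (d) The claim is a tort claim. Condition met.
  → The court has jurisdiction.

the Provincial Court of Wynfield; the Provincial Court of Yarwick; the Superior Court of Yarwick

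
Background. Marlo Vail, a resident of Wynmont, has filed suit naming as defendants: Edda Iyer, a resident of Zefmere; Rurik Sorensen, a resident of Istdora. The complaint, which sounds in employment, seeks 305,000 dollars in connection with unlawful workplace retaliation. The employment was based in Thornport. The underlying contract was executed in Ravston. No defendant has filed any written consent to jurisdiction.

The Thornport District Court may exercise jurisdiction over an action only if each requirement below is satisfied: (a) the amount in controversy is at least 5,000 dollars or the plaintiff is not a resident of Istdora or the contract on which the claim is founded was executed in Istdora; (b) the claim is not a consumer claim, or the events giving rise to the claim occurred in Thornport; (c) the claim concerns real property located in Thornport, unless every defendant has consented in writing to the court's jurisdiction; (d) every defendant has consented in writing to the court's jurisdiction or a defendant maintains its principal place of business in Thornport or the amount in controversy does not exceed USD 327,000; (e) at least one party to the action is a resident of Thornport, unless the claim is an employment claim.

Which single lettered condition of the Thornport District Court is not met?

The Thornport District Court:
  (a) The amount in controversy is $305,000, which meets the $5,000 floor, which satisfies one of the alternatives. Met.
  (b) The claim is an employment claim, not a consumer claim, which satisfies one of the alternatives. Met.
  (c) The claim does not concern real property. Nor does the 'unless' clause help: no such written consent has been filed. Condition not met.
  (d) The amount in controversy is $305,000, within the $327,000 ceiling, so this disjunct is met. Met.
  (e) No party resides in Thornport. The proviso rescues it, though: the claim is an employment claim. Condition met.
Only condition (c) fails.

(c)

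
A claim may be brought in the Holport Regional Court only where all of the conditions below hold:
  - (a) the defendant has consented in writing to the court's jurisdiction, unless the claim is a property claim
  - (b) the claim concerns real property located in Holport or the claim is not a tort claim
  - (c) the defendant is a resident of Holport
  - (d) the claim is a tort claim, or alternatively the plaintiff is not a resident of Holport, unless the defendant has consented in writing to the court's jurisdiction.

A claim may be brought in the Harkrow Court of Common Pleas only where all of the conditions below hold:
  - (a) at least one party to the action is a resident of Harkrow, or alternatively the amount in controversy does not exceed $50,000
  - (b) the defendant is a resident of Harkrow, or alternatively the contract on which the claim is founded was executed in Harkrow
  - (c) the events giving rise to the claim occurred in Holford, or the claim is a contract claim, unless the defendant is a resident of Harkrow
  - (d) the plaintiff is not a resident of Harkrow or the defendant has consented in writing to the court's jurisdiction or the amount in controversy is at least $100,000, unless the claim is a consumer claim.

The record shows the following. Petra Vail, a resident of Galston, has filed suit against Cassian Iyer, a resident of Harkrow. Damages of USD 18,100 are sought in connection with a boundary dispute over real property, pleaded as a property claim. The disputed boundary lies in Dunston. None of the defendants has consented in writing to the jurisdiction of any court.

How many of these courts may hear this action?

1

The Holport Regional Court:
  (a) No such written consent has been filed. The proviso rescues it, though: the claim is a property claim. Satisfied.
  (b) The claim is a property claim, not a tort claim — that alternative is enough. Met.
  (c) The defendant resides in Harkrow, not Holport. Condition not met.
  (d) The plaintiff resides in Galston, which is not Holport, so one alternative holds. Condition met.
  → The court lacks jurisdiction.
The Harkrow Court of Common Pleas:
  (a) Cassian Iyer resides in Harkrow, so this disjunct is met. Met.
  (b) The defendant resides in Harkrow, which satisfies one of the alternatives. Met.
  (c) The operative events occurred in Dunston, not Holford; the claim is a property claim, not a contract claim — every alternative fails. The proviso rescues it, though: the defendant resides in Harkrow. Met.
  (d) The plaintiff resides in Galston, which is not Harkrow, so one alternative holds. Met.
  → All conditions met; jurisdiction exists.
Courts with jurisdiction: the Harkrow Court of Common Pleas — 1 in total.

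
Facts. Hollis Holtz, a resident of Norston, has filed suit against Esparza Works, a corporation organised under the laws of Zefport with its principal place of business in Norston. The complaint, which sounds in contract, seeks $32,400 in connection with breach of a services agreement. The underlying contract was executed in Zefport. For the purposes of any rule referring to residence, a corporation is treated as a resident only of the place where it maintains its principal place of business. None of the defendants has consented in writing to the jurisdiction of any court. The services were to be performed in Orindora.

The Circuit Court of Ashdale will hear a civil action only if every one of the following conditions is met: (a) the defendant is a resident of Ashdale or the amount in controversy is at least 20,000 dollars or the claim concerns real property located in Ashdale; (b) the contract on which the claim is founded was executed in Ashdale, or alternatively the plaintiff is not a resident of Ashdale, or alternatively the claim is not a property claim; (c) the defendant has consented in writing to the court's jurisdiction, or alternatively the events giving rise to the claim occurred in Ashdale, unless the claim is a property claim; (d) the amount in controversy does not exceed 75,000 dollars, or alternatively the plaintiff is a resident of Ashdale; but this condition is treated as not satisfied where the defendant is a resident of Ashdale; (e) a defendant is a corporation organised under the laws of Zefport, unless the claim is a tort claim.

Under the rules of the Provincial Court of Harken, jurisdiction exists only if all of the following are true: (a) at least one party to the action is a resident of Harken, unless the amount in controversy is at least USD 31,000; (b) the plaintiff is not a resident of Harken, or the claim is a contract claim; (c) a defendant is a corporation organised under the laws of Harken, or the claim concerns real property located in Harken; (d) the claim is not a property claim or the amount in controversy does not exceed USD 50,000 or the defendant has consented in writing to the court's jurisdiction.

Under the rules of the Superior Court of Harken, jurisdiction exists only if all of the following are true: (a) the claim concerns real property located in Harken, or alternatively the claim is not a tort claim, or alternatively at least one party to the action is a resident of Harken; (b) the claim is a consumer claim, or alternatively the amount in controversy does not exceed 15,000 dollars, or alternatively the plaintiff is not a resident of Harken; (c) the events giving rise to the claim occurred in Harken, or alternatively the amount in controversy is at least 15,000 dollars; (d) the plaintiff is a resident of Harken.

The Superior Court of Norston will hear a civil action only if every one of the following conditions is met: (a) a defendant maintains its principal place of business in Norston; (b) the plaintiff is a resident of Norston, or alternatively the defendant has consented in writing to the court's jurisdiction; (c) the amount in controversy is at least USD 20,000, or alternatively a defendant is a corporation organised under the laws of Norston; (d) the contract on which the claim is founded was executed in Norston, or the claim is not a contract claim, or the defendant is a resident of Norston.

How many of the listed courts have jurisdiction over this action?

1

The Circuit Court of Ashdale:
  (a) The amount in controversy is USD 32,400, which meets the USD 20,000 floor, so this disjunct is met. Satisfied.
  (b) The plaintiff resides in Norston, which is not Ashdale — that alternative is enough. Condition met.
  (c) No such written consent has been filed; the operative events occurred in Orindora, not Ashdale — no alternative holds. And the claim is a contract claim, not a property claim, so the proviso does not save it. Fails.
  (d) The amount in controversy is USD 32,400, within the $75,000 ceiling, so one alternative holds. The carve-out does not apply: the defendant resides in Norston, not Ashdale. Condition met.
  (e) Esparza Works is organised under the laws of Zefport. Met.
  → At least one condition fails; no jurisdiction.
The Provincial Court of Harken:
  (a) No party resides in Harken. The proviso rescues it, though: the amount in controversy is USD 32,400, which meets the $31,000 floor. Met.
  (b) The plaintiff resides in Norston, which is not Harken, so this disjunct is met. Met.
  (c) The corporate defendant(s) are organised in Zefport, not Harken; the claim does not concern real property — none of the alternatives is met. Fails.
  (d) The claim is a contract claim, not a property claim — that alternative is enough. Met.
  → Not every requirement is met — no jurisdiction.
The Superior Court of Harken:
  (a) The claim is a contract claim, not a tort claim, which satisfies one of the alternatives. Condition met.
  (b) The plaintiff resides in Norston, which is not Harken, so this disjunct is met. Satisfied.
  (c) The amount in controversy is $32,400, which meets the $15,000 floor, so one alternative holds. Met.
  (d) The plaintiff resides in Norston, not Harken. Not met.
  → At least one condition fails; no jurisdiction.
The Superior Court of Norston:
  (a) Esparza Works has its principal place of business in Norston. Met.
  (b) The plaintiff resides in Norston, so one alternative holds. Condition met.
  (c) The amount in controversy is 32,400 dollars, which meets the USD 20,000 floor, so this disjunct is met. Met.
  (d) The defendant resides in Norston — that alternative is enough. Met.
  → Jurisdiction lies.
Courts with jurisdiction: the Superior Court of Norston — 1 in total.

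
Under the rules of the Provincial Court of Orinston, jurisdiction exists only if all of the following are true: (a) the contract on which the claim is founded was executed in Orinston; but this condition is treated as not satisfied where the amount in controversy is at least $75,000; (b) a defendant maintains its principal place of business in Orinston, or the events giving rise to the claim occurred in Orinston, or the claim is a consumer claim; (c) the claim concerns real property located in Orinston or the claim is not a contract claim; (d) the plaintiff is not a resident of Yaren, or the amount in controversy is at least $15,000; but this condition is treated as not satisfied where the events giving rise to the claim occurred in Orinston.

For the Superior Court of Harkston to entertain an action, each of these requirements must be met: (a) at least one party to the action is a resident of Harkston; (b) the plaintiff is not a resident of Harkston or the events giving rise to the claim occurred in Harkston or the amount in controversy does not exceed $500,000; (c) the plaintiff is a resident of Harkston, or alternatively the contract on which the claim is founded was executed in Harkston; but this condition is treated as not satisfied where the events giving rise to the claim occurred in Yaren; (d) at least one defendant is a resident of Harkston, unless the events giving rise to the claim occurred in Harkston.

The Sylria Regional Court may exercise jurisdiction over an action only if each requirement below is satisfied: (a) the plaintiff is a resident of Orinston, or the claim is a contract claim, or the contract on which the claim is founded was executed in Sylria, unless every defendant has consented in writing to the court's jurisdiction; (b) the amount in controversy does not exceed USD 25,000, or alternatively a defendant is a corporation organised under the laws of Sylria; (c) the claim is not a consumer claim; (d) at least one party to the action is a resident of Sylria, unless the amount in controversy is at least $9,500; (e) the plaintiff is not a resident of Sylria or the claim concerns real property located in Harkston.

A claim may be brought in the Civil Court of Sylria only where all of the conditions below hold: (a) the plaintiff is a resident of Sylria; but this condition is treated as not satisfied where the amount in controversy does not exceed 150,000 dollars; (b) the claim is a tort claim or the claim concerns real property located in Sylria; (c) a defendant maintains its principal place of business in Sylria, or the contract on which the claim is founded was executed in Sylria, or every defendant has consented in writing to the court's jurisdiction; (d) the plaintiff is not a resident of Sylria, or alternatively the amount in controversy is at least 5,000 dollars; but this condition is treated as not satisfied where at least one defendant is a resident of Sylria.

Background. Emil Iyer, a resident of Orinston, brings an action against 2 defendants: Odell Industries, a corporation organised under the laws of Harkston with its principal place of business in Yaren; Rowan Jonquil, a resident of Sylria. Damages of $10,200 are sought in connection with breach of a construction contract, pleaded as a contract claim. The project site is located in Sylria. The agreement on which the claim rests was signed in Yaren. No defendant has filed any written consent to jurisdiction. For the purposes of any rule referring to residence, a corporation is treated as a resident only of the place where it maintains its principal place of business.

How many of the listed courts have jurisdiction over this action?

The Provincial Court of Orinston:
  (a) The contract was executed in Yaren, not Orinston. Not satisfied.
  (b) The corporate defendant(s) have their principal place of business in Yaren, not Orinston; the operative events occurred in Sylria, not Orinston; the claim is a contract claim, not a consumer claim — every alternative fails. Not satisfied.
  (c) The claim does not concern real property; the claim is a contract claim — no alternative holds. Condition not met.
  (d) The plaintiff resides in Orinston, which is not Yaren, so one alternative holds. The exception is not triggered, since the operative events occurred in Sylria, not Orinston. Met.
  → The court lacks jurisdiction.
The Superior Court of Harkston:
  (a) No party resides in Harkston. Fails.
  (b) The plaintiff resides in Orinston, which is not Harkston, so this disjunct is met. Satisfied.
  (c) The plaintiff resides in Orinston, not Harkston; the contract was executed in Yaren, not Harkston — none of the alternatives is met. Condition not met.
  (d) No defendant resides in Harkston (they reside in Yaren, Sylria). The proviso offers no rescue either, since the operative events occurred in Sylria, not Harkston. Not met.
  → The court lacks jurisdiction.
The Sylria Regional Court:
  (a) The plaintiff resides in Orinston, so this disjunct is met. Satisfied.
  (b) The amount in controversy is 10,200 dollars, within the $25,000 ceiling, so this disjunct is met. Satisfied.
  (c) The claim is a contract claim, not a consumer claim. Satisfied.
  (d) Rowan Jonquil resides in Sylria. Satisfied.
  (e) The plaintiff resides in Orinston, which is not Sylria, so this disjunct is met. Met.
  → The court has jurisdiction.
The Civil Court of Sylria:
  (a) The plaintiff resides in Orinston, not Sylria. Not satisfied.
  (b) The claim is a contract claim, not a tort claim; the claim does not concern real property — every alternative fails. Not satisfied.
  (c) The corporate defendant(s) have their principal place of business in Yaren, not Sylria; the contract was executed in Yaren, not Sylria; no such written consent has been filed — none of the alternatives is met. Not met.
  (d) The plaintiff resides in Orinston, which is not Sylria, so one alternative holds. But the carve-out bites: Rowan Jonquil resides in Sylria. Not satisfied.
  → The court lacks jurisdiction.
Courts with jurisdiction: the Sylria Regional Court — 1 in total.

1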